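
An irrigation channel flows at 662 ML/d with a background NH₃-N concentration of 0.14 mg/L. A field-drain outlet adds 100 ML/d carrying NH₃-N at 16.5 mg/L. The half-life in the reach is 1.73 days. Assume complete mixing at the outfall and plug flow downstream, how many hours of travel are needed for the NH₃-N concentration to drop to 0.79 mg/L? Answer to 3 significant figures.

63.7 h

Mixed concentration C = ΣQC/ΣQ = (662.0·0.1400 + 100.0·16.50) / 762.0 = 1743/762.0 = 2.287 mg/L.
Half-life 1.73 d → k = ln 2 / 1.73 = 0.4007 d⁻¹.
2.287·exp(−k·t) = 0.79 → t = ln(2.287/0.79)/k = 229200 s = 63.67 h.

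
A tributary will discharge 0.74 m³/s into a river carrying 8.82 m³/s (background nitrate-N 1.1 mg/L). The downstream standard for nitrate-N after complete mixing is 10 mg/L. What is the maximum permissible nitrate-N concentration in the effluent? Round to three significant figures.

At the limit, (Qr·Cr + Qe·Cₑ)/(Qr + Qe) = 10:
Cₑ = (9.560·10 − 8.820·1.100) / 0.7400 = 116.1 mg/L.

116 mg/L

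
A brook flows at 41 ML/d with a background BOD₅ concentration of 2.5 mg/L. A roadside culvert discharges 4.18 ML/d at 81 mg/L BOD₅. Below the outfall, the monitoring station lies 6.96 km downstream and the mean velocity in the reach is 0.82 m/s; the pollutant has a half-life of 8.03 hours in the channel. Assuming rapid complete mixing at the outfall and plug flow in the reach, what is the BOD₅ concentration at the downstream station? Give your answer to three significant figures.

Mass balance: C = (41.00·2.500 + 4.180·81.00) / 45.18 = 441.1/45.18 = 9.763 mg/L.
Travel time t = 6.96·1000 / 0.82 = 8488 s = 2.358 h.
Half-life 8.03 h → k = ln 2 / 8.03 = 0.08632 h⁻¹ = 2.072 d⁻¹.
Applying C = C₀e^(−kt): 9.763 × 0.8159 = 7.965 mg/L.

7.96 mg/L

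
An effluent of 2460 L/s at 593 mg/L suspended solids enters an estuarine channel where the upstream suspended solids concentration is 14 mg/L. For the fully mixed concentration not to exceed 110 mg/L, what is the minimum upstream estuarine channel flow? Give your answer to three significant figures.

Set C_mix = 110: (Q·14.00 + 2460·593.0) / (Q + 2460) = 110
→ Q = 2460·(593.0 − 110)/(110 − 14.00) = 12380 L/s.

12400 L/s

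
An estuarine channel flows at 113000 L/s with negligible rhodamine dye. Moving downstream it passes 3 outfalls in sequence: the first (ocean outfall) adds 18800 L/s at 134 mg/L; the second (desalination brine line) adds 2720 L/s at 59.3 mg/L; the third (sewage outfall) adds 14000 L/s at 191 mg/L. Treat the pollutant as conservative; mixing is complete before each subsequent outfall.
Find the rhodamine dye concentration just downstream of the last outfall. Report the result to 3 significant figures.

36.1 mg/L

Outfall 1: combined Q = 131800 L/s; C = (113000·0 + 18800·134.0)/131800 = 19.11 mg/L.
Outfall 2: combined Q = 134500 L/s; C = (131800·19.11 + 2720·59.30)/134500 = 19.93 mg/L.
Outfall 3: combined Q = 148500 L/s; C = (134500·19.93 + 14000·191.0)/148500 = 36.05 mg/L.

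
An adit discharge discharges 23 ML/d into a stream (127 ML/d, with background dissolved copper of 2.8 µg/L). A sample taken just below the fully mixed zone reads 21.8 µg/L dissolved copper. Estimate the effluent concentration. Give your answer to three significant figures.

Mass balance: 127.0·2.800 + 23.00·Cₑ = 150.0·21.80
→ Cₑ = (150.0·21.80 − 127.0·2.800) / 23.00 = 126.7 µg/L.

127 µg/L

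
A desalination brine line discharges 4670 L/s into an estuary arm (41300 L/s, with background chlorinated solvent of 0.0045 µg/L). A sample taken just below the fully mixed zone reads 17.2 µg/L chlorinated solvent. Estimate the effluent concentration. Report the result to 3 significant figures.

169 µg/L

Mass balance: 41300·0.004500 + 4670·Cₑ = 45970·17.20
→ Cₑ = (45970·17.20 − 41300·0.004500) / 4670 = 169.3 µg/L.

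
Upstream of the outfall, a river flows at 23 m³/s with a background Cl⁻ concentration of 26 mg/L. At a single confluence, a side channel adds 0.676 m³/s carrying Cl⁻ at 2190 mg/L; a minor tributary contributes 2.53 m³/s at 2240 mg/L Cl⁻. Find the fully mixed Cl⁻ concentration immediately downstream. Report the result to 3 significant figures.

Flow-weighted average: C = (23.00·26.00 + 0.6760·2190 + 2.530·2240) / 26.21 = 7746/26.21 = 295.6 mg/L.

296 mg/L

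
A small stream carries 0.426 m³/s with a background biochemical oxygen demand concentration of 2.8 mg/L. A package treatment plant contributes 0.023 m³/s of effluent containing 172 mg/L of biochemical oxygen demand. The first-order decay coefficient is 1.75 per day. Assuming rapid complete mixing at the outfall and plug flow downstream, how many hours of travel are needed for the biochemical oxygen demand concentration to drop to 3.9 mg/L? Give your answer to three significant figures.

Conservation of mass: C = (0.4260·2.800 + 0.02300·172.0) / 0.4490 = 5.149/0.4490 = 11.47 mg/L.
11.47·exp(−k·t) = 3.9 → t = ln(11.47/3.9)/k = 53250 s = 14.79 h.

14.8 h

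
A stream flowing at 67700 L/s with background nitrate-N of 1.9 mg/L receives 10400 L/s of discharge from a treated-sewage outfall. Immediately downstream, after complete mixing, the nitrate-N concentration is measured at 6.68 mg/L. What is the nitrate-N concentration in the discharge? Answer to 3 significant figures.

Mass balance: 67700·1.900 + 10400·Cₑ = 78100·6.680
→ Cₑ = (78100·6.680 − 67700·1.900) / 10400 = 37.80 mg/L.

37.8 mg/L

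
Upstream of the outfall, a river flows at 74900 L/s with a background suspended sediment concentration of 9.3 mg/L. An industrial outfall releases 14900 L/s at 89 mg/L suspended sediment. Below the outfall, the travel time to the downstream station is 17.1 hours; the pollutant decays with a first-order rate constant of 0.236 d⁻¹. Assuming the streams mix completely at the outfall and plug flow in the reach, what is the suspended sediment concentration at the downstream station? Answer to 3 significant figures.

19.0 mg/L

After mixing, C = (74900·9.300 + 14900·89.00) / 89800 = 2023000/89800 = 22.52 mg/L.
Applying C = C₀e^(−kt): 22.52 × 0.8452 = 19.04 mg/L.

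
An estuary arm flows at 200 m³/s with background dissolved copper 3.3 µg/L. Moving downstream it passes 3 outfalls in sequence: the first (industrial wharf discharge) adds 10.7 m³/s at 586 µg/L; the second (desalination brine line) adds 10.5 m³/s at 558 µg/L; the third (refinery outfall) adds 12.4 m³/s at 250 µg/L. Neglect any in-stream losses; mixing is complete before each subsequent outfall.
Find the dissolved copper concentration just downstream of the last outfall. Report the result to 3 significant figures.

Below outfall 1: Q → 210.7 m³/s, C = (200.0·3.300 + 10.70·586.0)/210.7 = 32.89 µg/L.
Below outfall 2: Q → 221.2 m³/s, C = (210.7·32.89 + 10.50·558.0)/221.2 = 57.82 µg/L.
Below outfall 3: Q → 233.6 m³/s, C = (221.2·57.82 + 12.40·250.0)/233.6 = 68.02 µg/L.

68.0 µg/L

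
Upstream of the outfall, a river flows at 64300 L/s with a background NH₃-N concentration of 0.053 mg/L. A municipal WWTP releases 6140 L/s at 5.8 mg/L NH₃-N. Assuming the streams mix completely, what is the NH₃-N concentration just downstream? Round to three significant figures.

0.554 mg/L

After mixing, C = (64300·0.05300 + 6140·5.800) / 70440 = 39020/70440 = 0.5539 mg/L.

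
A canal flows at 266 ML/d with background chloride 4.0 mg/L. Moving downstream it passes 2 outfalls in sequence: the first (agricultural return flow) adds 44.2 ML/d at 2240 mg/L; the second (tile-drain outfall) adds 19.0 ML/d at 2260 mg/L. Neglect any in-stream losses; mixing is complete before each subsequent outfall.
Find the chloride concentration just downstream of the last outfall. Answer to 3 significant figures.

434 mg/L

Outfall 1: combined Q = 310.2 ML/d; C = (266.0·4.000 + 44.20·2240)/310.2 = 322.6 mg/L.
Outfall 2: combined Q = 329.2 ML/d; C = (310.2·322.6 + 19.00·2260)/329.2 = 434.4 mg/L.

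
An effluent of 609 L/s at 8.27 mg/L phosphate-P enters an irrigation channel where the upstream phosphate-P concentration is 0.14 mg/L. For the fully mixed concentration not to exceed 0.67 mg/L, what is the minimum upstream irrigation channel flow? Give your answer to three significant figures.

8730 L/s

Set C_mix = 0.67: (Q·0.1400 + 609.0·8.270) / (Q + 609.0) = 0.67
→ Q = 609.0·(8.270 − 0.67)/(0.67 − 0.1400) = 8733 L/s.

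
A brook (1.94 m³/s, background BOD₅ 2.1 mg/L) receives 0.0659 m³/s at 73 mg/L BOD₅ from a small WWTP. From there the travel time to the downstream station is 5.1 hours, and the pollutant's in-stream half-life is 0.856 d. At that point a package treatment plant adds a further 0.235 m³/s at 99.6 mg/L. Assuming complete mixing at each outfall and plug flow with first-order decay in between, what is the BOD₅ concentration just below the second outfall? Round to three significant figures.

13.8 mg/L

Mixed concentration C = ΣQC/ΣQ = (1.940·2.100 + 0.06590·73.00) / 2.006 = 8.885/2.006 = 4.429 mg/L; combined flow 2.006 m³/s.
Half-life 0.856 d → k = ln 2 / 0.856 = 0.8098 d⁻¹.
Applying C = C₀e^(−kt): 4.429 × 0.8419 = 3.729 mg/L.
At the second outfall, C = (2.006·3.729 + 0.2350·99.60) / (2.006 + 0.2350) = 13.78 mg/L.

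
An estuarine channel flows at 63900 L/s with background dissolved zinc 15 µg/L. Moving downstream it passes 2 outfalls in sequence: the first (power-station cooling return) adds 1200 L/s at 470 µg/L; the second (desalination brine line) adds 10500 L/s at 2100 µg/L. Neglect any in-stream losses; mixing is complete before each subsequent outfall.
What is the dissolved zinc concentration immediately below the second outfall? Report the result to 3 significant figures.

312 µg/L

After outfall 1: Q = 63900 + 1200 = 65100 L/s; C = (63900·15.00 + 1200·470.0)/65100 = 23.39 µg/L.
After outfall 2: Q = 65100 + 10500 = 75600 L/s; C = (65100·23.39 + 10500·2100)/75600 = 311.8 µg/L.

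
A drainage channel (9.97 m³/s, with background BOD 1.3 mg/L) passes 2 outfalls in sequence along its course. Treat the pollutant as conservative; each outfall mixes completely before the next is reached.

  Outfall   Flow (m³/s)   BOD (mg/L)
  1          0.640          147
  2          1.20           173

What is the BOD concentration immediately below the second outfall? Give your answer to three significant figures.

After outfall 1: Q = 9.970 + 0.6400 = 10.61 m³/s; C = (9.970·1.300 + 0.6400·147.0)/10.61 = 10.09 mg/L.
After outfall 2: Q = 10.61 + 1.200 = 11.81 m³/s; C = (10.61·10.09 + 1.200·173.0)/11.81 = 26.64 mg/L.

26.6 mg/L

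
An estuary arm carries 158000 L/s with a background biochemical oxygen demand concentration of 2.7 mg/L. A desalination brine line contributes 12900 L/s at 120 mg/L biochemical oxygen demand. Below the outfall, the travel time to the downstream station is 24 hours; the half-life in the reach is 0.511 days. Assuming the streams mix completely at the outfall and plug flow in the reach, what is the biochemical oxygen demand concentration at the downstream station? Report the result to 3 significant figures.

Conservation of mass: C = (158000·2.700 + 12900·120.0) / 170900 = 1975000/170900 = 11.55 mg/L.
Half-life 0.511 d → k = ln 2 / 0.511 = 1.356 d⁻¹.
Applying C = C₀e^(−kt): 11.55 × 0.2576 = 2.976 mg/L.

2.98 mg/L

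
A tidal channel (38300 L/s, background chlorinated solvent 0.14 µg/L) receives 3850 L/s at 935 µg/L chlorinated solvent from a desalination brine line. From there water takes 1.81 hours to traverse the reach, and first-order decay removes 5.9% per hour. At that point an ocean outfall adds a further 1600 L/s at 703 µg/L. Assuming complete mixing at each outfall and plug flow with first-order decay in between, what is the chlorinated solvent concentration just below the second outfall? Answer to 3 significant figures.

99.5 µg/L

Mass balance: C = (38300·0.1400 + 3850·935.0) / 42150 = 3605000/42150 = 85.53 µg/L; combined flow 42150 L/s.
5.9%/h lost → k = −ln(1 − 0.059) = 0.06081 h⁻¹.
Decay over the reach: 85.53·exp(−kt) = 85.53·0.8958 = 76.62 µg/L.
Second outfall: C = (42150·76.62 + 1600·703.0)/43750 = 99.52 µg/L.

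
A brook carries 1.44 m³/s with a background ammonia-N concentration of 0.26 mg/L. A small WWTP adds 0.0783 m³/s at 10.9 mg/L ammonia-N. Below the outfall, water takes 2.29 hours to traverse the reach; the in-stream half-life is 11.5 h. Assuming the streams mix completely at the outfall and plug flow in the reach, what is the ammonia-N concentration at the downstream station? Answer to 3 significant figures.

Flow-weighted average: C = (1.440·0.2600 + 0.07830·10.90) / 1.518 = 1.228/1.518 = 0.8087 mg/L.
Half-life 11.5 h → k = ln 2 / 11.5 = 0.06027 h⁻¹ = 1.447 d⁻¹.
After decay, C = 0.8087 × e^(−kt) = 0.8087 × 0.8711 = 0.7045 mg/L.

0.704 mg/L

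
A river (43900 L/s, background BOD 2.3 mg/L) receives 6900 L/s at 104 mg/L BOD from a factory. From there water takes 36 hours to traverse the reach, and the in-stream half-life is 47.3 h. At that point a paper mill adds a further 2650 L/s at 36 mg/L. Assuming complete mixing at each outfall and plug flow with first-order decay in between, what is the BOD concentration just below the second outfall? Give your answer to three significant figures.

10.8 mg/L

After mixing, C = (43900·2.300 + 6900·104.0) / 50800 = 818600/50800 = 16.11 mg/L; combined flow 50800 L/s.
Half-life 47.3 h → k = ln 2 / 47.3 = 0.01465 h⁻¹ = 0.3517 d⁻¹.
First-order decay: C = 16.11·exp(−k·t) = 16.11·0.5900 = 9.508 mg/L.
At the second outfall, C = (50800·9.508 + 2650·36.00) / (50800 + 2650) = 10.82 mg/L.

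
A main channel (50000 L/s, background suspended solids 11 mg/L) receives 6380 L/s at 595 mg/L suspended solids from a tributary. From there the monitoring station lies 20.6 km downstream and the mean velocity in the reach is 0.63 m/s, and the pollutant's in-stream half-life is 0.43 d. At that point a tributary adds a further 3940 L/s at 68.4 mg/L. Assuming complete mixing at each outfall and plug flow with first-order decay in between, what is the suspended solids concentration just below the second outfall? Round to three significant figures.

Flow-weighted average: C = (50000·11.00 + 6380·595.0) / 56380 = 4346000/56380 = 77.09 mg/L; combined flow 56380 L/s.
Travel time t = 20.6·1000 / 0.63 = 32700 s = 9.083 h.
Half-life 0.43 d → k = ln 2 / 0.43 = 1.612 d⁻¹.
Decay over the reach: 77.09·exp(−kt) = 77.09·0.5433 = 41.88 mg/L.
At the second outfall, C = (56380·41.88 + 3940·68.40) / (56380 + 3940) = 43.61 mg/L.

43.6 mg/L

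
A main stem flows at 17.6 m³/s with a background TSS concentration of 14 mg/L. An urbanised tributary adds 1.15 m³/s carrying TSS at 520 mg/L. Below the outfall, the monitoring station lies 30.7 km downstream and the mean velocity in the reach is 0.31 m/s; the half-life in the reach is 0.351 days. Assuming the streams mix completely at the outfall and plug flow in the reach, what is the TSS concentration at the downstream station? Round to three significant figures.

Mixed concentration C = ΣQC/ΣQ = (17.60·14.00 + 1.150·520.0) / 18.75 = 844.4/18.75 = 45.03 mg/L.
Travel time t = 30.7·1000 / 0.31 = 99030 s = 27.51 h.
Half-life 0.351 d → k = ln 2 / 0.351 = 1.975 d⁻¹.
Decay over the reach: 45.03·exp(−kt) = 45.03·0.1040 = 4.683 mg/L.

4.68 mg/L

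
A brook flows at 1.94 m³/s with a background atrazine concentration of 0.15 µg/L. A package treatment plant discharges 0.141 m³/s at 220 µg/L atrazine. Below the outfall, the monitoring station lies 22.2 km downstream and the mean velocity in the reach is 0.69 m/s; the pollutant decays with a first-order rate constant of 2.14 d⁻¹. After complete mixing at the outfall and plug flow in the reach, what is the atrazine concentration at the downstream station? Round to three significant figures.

Conservation of mass: C = (1.940·0.1500 + 0.1410·220.0) / 2.081 = 31.31/2.081 = 15.05 µg/L.
Travel time t = 22.2·1000 / 0.69 = 32170 s = 8.937 h.
Decay over the reach: 15.05·exp(−kt) = 15.05·0.4507 = 6.782 µg/L.

6.78 µg/L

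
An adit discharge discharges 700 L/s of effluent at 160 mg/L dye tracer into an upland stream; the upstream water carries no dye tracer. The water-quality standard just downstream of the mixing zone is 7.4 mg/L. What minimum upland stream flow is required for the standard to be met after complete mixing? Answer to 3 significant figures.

14400 L/s

Set C_mix = 7.4: (Q·0 + 700.0·160.0) / (Q + 700.0) = 7.4
→ Q = 700.0·(160.0 − 7.4)/(7.4 − 0) = 14440 L/s.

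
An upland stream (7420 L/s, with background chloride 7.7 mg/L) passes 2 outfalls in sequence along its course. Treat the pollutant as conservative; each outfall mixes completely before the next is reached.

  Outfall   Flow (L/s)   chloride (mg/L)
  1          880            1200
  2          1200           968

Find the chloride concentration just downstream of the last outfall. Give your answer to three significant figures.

239 mg/L

Below outfall 1: Q → 8300 L/s, C = (7420·7.700 + 880.0·1200)/8300 = 134.1 mg/L.
Below outfall 2: Q → 9500 L/s, C = (8300·134.1 + 1200·968.0)/9500 = 239.4 mg/L.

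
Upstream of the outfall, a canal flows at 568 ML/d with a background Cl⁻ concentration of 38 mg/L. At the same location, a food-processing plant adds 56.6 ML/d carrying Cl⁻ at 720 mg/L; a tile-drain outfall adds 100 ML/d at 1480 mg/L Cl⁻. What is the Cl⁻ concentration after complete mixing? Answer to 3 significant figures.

290 mg/L

After mixing, C = (568.0·38.00 + 56.60·720.0 + 100.0·1480) / 724.6 = 210300/724.6 = 290.3 mg/L.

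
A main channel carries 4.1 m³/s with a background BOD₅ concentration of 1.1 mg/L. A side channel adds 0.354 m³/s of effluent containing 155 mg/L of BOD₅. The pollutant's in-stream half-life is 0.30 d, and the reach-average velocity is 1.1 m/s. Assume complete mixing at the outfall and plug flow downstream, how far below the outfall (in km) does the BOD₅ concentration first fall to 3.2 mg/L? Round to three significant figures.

58.7 km

Conservation of mass: C = (4.100·1.100 + 0.3540·155.0) / 4.454 = 59.38/4.454 = 13.33 mg/L.
Half-life 0.30 d → k = ln 2 / 0.30 = 2.310 d⁻¹.
Set 13.33·exp(−k·t) = 3.2 → t = ln(13.33/3.2)/k = 53360 s = 14.82 h.
Distance = v·t = 1.1·53360 = 58700 m = 58.70 km.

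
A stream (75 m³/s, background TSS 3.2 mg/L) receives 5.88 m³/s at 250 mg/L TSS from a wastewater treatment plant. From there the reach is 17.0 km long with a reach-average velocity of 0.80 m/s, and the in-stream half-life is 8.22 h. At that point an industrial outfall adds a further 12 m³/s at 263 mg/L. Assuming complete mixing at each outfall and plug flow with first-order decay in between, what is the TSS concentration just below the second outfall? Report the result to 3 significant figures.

After mixing, C = (75.00·3.200 + 5.880·250.0) / 80.88 = 1710/80.88 = 21.14 mg/L; combined flow 80.88 m³/s.
Travel time t = 17.0·1000 / 0.80 = 21250 s = 5.903 h.
Half-life 8.22 h → k = ln 2 / 8.22 = 0.08432 h⁻¹ = 2.024 d⁻¹.
First-order decay: C = 21.14·exp(−k·t) = 21.14·0.6079 = 12.85 mg/L.
Second outfall: C = (80.88·12.85 + 12.00·263.0)/92.88 = 45.17 mg/L.

45.2 mg/L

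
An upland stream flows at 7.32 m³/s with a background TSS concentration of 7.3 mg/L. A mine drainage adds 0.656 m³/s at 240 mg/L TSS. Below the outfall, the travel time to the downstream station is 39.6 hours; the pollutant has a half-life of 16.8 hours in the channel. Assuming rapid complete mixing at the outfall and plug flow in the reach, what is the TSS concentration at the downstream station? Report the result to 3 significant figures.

5.16 mg/L

Conservation of mass: C = (7.320·7.300 + 0.6560·240.0) / 7.976 = 210.9/7.976 = 26.44 mg/L.
Half-life 16.8 h → k = ln 2 / 16.8 = 0.04126 h⁻¹ = 0.9902 d⁻¹.
Applying C = C₀e^(−kt): 26.44 × 0.1952 = 5.160 mg/L.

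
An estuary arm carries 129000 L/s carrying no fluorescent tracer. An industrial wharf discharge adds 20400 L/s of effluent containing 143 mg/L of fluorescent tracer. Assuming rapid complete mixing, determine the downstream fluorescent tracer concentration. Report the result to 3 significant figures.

After mixing, C = (129000·0 + 20400·143.0) / 149400 = 2917000/149400 = 19.53 mg/L.

19.5 mg/L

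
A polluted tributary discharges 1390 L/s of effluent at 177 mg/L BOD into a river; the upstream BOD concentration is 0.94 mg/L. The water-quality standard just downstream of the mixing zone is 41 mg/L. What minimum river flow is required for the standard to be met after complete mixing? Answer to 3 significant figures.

Set C_mix = 41: (Q·0.9400 + 1390·177.0) / (Q + 1390) = 41
→ Q = 1390·(177.0 − 41)/(41 − 0.9400) = 4719 L/s.

4720 L/s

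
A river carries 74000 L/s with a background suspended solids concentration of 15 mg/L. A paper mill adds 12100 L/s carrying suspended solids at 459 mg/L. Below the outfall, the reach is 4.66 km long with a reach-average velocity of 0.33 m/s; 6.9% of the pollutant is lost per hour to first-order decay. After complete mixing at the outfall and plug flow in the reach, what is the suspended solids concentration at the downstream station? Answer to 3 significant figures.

Flow-weighted average: C = (74000·15.00 + 12100·459.0) / 86100 = 6664000/86100 = 77.40 mg/L.
Travel time t = 4.66·1000 / 0.33 = 14120 s = 3.923 h.
6.9%/h lost → k = −ln(1 − 0.069) = 0.07150 h⁻¹.
First-order decay: C = 77.40·exp(−k·t) = 77.40·0.7554 = 58.47 mg/L.

58.5 mg/L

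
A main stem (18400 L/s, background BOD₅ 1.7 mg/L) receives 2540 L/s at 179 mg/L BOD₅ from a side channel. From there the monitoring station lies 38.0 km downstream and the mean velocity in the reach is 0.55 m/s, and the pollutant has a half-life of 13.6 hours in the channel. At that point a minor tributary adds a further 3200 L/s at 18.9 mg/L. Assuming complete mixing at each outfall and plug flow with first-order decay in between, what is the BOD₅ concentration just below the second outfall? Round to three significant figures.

Conservation of mass: C = (18400·1.700 + 2540·179.0) / 20940 = 485900/20940 = 23.21 mg/L; combined flow 20940 L/s.
Travel time t = 38.0·1000 / 0.55 = 69090 s = 19.19 h.
Half-life 13.6 h → k = ln 2 / 13.6 = 0.05097 h⁻¹ = 1.223 d⁻¹.
Decay over the reach: 23.21·exp(−kt) = 23.21·0.3760 = 8.726 mg/L.
At the second outfall, C = (20940·8.726 + 3200·18.90) / (20940 + 3200) = 10.07 mg/L.

10.1 mg/L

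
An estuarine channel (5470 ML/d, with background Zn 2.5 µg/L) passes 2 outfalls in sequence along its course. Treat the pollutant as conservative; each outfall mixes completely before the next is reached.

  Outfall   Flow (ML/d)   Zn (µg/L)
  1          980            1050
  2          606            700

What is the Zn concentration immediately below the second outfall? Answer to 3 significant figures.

Below outfall 1: Q → 6450 ML/d, C = (5470·2.500 + 980.0·1050)/6450 = 161.7 µg/L.
Below outfall 2: Q → 7056 ML/d, C = (6450·161.7 + 606.0·700.0)/7056 = 207.9 µg/L.

208 µg/L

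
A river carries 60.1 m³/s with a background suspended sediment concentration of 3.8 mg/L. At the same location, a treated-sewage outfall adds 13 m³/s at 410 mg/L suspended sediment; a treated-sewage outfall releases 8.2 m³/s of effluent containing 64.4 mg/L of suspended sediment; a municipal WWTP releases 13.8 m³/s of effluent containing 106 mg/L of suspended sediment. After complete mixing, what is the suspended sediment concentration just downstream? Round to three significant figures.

Mass balance: C = (60.10·3.800 + 13.00·410.0 + 8.200·64.40 + 13.80·106.0) / 95.10 = 7549/95.10 = 79.38 mg/L.

79.4 mg/L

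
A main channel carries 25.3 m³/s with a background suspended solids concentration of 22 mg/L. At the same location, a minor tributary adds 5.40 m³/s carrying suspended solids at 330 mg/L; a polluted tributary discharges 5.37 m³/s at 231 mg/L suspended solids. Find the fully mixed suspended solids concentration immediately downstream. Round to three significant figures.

99.2 mg/L

After mixing, C = (25.30·22.00 + 5.400·330.0 + 5.370·231.0) / 36.07 = 3579/36.07 = 99.23 mg/L.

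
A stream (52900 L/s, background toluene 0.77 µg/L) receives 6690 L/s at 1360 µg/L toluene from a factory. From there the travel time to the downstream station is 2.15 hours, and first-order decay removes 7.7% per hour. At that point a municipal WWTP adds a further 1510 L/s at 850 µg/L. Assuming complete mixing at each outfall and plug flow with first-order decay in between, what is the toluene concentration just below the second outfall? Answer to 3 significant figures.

147 µg/L

After mixing, C = (52900·0.7700 + 6690·1360) / 59590 = 9139000/59590 = 153.4 µg/L; combined flow 59590 L/s.
7.7%/h lost → k = −ln(1 − 0.077) = 0.08013 h⁻¹.
After decay, C = 153.4 × e^(−kt) = 153.4 × 0.8418 = 129.1 µg/L.
At the second outfall, C = (59590·129.1 + 1510·850.0) / (59590 + 1510) = 146.9 µg/L.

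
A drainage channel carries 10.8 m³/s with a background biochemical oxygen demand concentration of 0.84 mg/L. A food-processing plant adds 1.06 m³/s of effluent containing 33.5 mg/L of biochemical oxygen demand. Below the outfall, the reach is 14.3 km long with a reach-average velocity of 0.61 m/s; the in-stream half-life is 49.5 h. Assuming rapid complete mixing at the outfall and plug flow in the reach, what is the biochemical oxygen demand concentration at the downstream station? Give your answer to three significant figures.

After mixing, C = (10.80·0.8400 + 1.060·33.50) / 11.86 = 44.58/11.86 = 3.759 mg/L.
Travel time t = 14.3·1000 / 0.61 = 23440 s = 6.512 h.
Half-life 49.5 h → k = ln 2 / 49.5 = 0.01400 h⁻¹ = 0.3361 d⁻¹.
Applying C = C₀e^(−kt): 3.759 × 0.9128 = 3.431 mg/L.

3.43 mg/L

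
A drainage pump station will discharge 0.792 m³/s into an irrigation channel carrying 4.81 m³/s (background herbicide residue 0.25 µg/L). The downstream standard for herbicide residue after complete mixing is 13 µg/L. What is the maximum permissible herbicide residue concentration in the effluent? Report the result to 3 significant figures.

90.4 µg/L

At the limit, (Qr·Cr + Qe·Cₑ)/(Qr + Qe) = 13:
Cₑ = (5.602·13 − 4.810·0.2500) / 0.7920 = 90.43 µg/L.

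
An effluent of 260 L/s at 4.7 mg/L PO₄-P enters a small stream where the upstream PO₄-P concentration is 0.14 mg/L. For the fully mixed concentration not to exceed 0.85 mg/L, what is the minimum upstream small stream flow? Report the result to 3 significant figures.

Set C_mix = 0.85: (Q·0.1400 + 260.0·4.700) / (Q + 260.0) = 0.85
→ Q = 260.0·(4.700 − 0.85)/(0.85 − 0.1400) = 1410 L/s.

1410 L/s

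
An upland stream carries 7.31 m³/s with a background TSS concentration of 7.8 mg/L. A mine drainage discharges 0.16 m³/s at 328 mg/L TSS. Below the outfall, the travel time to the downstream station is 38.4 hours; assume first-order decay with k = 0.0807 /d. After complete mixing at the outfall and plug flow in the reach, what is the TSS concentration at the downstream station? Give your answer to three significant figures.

After mixing, C = (7.310·7.800 + 0.1600·328.0) / 7.470 = 109.5/7.470 = 14.66 mg/L.
First-order decay: C = 14.66·exp(−k·t) = 14.66·0.8789 = 12.88 mg/L.

12.9 mg/L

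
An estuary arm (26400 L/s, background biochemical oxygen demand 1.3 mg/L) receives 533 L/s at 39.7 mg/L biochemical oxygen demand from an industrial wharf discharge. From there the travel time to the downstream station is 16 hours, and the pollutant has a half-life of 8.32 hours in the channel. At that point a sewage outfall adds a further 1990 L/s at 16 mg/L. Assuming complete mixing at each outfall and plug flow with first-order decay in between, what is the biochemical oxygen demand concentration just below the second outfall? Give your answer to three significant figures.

Conservation of mass: C = (26400·1.300 + 533.0·39.70) / 26930 = 55480/26930 = 2.060 mg/L; combined flow 26930 L/s.
Half-life 8.32 h → k = ln 2 / 8.32 = 0.08331 h⁻¹ = 1.999 d⁻¹.
First-order decay: C = 2.060·exp(−k·t) = 2.060·0.2637 = 0.5432 mg/L.
At the second outfall, C = (26930·0.5432 + 1990·16.00) / (26930 + 1990) = 1.607 mg/L.

1.61 mg/L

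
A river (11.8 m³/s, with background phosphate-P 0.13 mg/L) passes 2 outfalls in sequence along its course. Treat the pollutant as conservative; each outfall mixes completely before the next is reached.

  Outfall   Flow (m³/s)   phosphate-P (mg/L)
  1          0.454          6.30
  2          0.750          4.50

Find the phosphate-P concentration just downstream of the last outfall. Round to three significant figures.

After outfall 1: Q = 11.80 + 0.4540 = 12.25 m³/s; C = (11.80·0.1300 + 0.4540·6.300)/12.25 = 0.3586 mg/L.
After outfall 2: Q = 12.25 + 0.7500 = 13.00 m³/s; C = (12.25·0.3586 + 0.7500·4.500)/13.00 = 0.5974 mg/L.

0.597 mg/L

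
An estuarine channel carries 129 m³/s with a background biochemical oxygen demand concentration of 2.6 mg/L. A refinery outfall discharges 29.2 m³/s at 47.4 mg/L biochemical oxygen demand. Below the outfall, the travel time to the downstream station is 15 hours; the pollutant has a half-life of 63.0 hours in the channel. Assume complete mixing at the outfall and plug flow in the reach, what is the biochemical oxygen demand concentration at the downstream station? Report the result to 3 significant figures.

9.22 mg/L

Conservation of mass: C = (129.0·2.600 + 29.20·47.40) / 158.2 = 1719/158.2 = 10.87 mg/L.
Half-life 63.0 h → k = ln 2 / 63.0 = 0.01100 h⁻¹ = 0.2641 d⁻¹.
Applying C = C₀e^(−kt): 10.87 × 0.8479 = 9.215 mg/L.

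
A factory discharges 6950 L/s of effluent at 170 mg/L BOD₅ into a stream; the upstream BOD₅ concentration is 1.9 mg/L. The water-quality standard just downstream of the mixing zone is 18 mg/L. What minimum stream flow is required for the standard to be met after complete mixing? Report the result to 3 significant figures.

65600 L/s

Set C_mix = 18: (Q·1.900 + 6950·170.0) / (Q + 6950) = 18
→ Q = 6950·(170.0 − 18)/(18 − 1.900) = 65610 L/s.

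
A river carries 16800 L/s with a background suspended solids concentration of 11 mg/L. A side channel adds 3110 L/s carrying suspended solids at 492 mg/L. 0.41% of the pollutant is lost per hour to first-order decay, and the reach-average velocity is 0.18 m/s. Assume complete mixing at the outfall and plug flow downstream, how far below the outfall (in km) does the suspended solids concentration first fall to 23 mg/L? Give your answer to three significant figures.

Conservation of mass: C = (16800·11.00 + 3110·492.0) / 19910 = 1715000/19910 = 86.13 mg/L.
0.41%/h lost → k = −ln(1 − 0.0041) = 0.004108 h⁻¹.
Set 86.13·exp(−k·t) = 23 → t = ln(86.13/23)/k = 1157000 s = 321.4 h.
Distance = v·t = 0.18·1157000 = 208300 m = 208.3 km.

208 km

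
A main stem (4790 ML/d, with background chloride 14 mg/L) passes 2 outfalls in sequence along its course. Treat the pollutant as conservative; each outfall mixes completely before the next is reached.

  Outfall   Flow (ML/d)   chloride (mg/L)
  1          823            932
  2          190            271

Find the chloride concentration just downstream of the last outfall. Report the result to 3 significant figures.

153 mg/L

After outfall 1: Q = 4790 + 823.0 = 5613 ML/d; C = (4790·14.00 + 823.0·932.0)/5613 = 148.6 mg/L.
After outfall 2: Q = 5613 + 190.0 = 5803 ML/d; C = (5613·148.6 + 190.0·271.0)/5803 = 152.6 mg/L.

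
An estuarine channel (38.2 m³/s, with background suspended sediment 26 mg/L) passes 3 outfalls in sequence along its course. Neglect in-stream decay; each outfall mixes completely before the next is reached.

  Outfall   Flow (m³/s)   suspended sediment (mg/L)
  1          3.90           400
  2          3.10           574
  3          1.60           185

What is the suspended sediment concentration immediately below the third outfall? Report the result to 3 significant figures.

After outfall 1: Q = 38.20 + 3.900 = 42.10 m³/s; C = (38.20·26.00 + 3.900·400.0)/42.10 = 60.65 mg/L.
After outfall 2: Q = 42.10 + 3.100 = 45.20 m³/s; C = (42.10·60.65 + 3.100·574.0)/45.20 = 95.85 mg/L.
After outfall 3: Q = 45.20 + 1.600 = 46.80 m³/s; C = (45.20·95.85 + 1.600·185.0)/46.80 = 98.90 mg/L.

98.9 mg/L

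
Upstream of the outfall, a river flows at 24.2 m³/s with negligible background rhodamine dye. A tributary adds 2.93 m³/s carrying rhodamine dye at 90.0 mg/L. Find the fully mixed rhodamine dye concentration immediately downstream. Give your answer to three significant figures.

Mixed concentration C = ΣQC/ΣQ = (24.20·0 + 2.930·90.00) / 27.13 = 263.7/27.13 = 9.720 mg/L.

9.72 mg/L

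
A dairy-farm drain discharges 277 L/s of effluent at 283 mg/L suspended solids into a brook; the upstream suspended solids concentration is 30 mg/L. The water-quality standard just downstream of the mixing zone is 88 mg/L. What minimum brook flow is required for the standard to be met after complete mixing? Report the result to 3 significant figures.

931 L/s

Set C_mix = 88: (Q·30.00 + 277.0·283.0) / (Q + 277.0) = 88
→ Q = 277.0·(283.0 − 88)/(88 − 30.00) = 931.3 L/s.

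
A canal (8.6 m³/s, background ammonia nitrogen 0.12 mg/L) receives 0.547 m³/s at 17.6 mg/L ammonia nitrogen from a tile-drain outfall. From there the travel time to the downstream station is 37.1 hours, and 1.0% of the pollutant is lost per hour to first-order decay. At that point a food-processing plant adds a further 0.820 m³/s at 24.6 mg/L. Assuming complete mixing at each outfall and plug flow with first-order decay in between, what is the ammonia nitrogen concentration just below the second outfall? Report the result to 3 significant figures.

Mass balance: C = (8.600·0.1200 + 0.5470·17.60) / 9.147 = 10.66/9.147 = 1.165 mg/L; combined flow 9.147 m³/s.
1.0%/h lost → k = −ln(1 − 0.01) = 0.01005 h⁻¹.
Applying C = C₀e^(−kt): 1.165 × 0.6888 = 0.8026 mg/L.
Second outfall: C = (9.147·0.8026 + 0.8200·24.60)/9.967 = 2.760 mg/L.

2.76 mg/L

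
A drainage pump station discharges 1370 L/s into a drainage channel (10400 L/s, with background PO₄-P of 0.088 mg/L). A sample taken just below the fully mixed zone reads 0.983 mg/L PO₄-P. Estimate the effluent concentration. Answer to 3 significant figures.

Mass balance: 10400·0.08800 + 1370·Cₑ = 11770·0.9830
→ Cₑ = (11770·0.9830 − 10400·0.08800) / 1370 = 7.777 mg/L.

7.78 mg/L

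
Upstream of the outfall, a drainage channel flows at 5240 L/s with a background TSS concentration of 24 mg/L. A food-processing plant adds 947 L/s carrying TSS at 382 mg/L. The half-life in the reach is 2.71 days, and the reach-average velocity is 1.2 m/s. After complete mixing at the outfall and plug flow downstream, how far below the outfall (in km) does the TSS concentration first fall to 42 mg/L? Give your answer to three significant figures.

255 km

Mixed concentration C = ΣQC/ΣQ = (5240·24.00 + 947.0·382.0) / 6187 = 487500/6187 = 78.80 mg/L.
Half-life 2.71 d → k = ln 2 / 2.71 = 0.2558 d⁻¹.
Set 78.80·exp(−k·t) = 42 → t = ln(78.80/42)/k = 212500 s = 59.04 h.
Distance = v·t = 1.2·212500 = 255100 m = 255.1 km.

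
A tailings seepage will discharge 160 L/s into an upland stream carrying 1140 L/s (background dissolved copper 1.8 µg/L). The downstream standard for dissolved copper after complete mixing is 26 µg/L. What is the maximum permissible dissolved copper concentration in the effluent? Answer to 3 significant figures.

At the limit, (Qr·Cr + Qe·Cₑ)/(Qr + Qe) = 26:
Cₑ = (1300·26 − 1140·1.800) / 160.0 = 198.4 µg/L.

198 µg/L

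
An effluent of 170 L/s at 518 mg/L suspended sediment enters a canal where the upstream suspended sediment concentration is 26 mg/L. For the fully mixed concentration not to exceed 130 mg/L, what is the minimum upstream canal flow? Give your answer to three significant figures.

634 L/s

Set C_mix = 130: (Q·26.00 + 170.0·518.0) / (Q + 170.0) = 130
→ Q = 170.0·(518.0 − 130)/(130 − 26.00) = 634.2 L/s.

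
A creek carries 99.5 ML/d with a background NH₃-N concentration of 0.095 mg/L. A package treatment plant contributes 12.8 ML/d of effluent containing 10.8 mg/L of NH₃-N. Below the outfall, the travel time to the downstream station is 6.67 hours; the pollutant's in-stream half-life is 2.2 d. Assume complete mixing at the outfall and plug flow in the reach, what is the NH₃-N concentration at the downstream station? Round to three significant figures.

1.20 mg/L

Flow-weighted average: C = (99.50·0.09500 + 12.80·10.80) / 112.3 = 147.7/112.3 = 1.315 mg/L.
Half-life 2.2 d → k = ln 2 / 2.2 = 0.3151 d⁻¹.
First-order decay: C = 1.315·exp(−k·t) = 1.315·0.9162 = 1.205 mg/L.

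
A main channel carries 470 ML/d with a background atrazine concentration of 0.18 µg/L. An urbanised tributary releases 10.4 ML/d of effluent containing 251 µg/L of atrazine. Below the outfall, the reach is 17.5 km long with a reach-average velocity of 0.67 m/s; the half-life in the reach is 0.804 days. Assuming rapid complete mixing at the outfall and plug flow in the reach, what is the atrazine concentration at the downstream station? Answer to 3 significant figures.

4.32 µg/L

Conservation of mass: C = (470.0·0.1800 + 10.40·251.0) / 480.4 = 2695/480.4 = 5.610 µg/L.
Travel time t = 17.5·1000 / 0.67 = 26120 s = 7.255 h.
Half-life 0.804 d → k = ln 2 / 0.804 = 0.8621 d⁻¹.
First-order decay: C = 5.610·exp(−k·t) = 5.610·0.7706 = 4.323 µg/L.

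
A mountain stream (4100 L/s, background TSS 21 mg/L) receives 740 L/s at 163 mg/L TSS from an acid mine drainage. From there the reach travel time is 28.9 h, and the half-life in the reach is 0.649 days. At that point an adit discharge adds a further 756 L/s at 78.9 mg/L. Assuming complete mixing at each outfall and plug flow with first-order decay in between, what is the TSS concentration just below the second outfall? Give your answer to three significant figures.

20.9 mg/L

Mass balance: C = (4100·21.00 + 740.0·163.0) / 4840 = 206700/4840 = 42.71 mg/L; combined flow 4840 L/s.
Half-life 0.649 d → k = ln 2 / 0.649 = 1.068 d⁻¹.
Applying C = C₀e^(−kt): 42.71 × 0.2764 = 11.80 mg/L.
At the second outfall, C = (4840·11.80 + 756.0·78.90) / (4840 + 756.0) = 20.87 mg/L.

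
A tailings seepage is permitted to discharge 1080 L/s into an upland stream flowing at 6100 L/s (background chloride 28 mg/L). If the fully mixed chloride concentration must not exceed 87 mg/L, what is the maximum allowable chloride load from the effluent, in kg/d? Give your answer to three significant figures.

39200 kg/d

Mass balance at the limit: 6100·28.00 + 1080·Cₑ = 7180·87 → Cₑ = 420.2 mg/L.
1080 L/s = 1.080 m³/s. Load = 1.080 m³/s × 420.2 g/m³ × 86 400 s/d = 39210 kg/d.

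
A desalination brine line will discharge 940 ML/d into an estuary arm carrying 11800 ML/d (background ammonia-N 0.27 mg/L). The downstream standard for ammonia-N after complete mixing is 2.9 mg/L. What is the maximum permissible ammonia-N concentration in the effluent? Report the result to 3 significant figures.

35.9 mg/L

At the limit, (Qr·Cr + Qe·Cₑ)/(Qr + Qe) = 2.9:
Cₑ = (12740·2.9 − 11800·0.2700) / 940.0 = 35.91 mg/L.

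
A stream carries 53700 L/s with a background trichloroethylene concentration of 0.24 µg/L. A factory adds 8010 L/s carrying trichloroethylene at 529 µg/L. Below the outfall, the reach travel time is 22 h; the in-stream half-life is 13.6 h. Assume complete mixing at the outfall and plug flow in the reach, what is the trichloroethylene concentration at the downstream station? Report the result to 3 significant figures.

22.4 µg/L

After mixing, C = (53700·0.2400 + 8010·529.0) / 61710 = 4250000/61710 = 68.87 µg/L.
Half-life 13.6 h → k = ln 2 / 13.6 = 0.05097 h⁻¹ = 1.223 d⁻¹.
First-order decay: C = 68.87·exp(−k·t) = 68.87·0.3259 = 22.44 µg/L.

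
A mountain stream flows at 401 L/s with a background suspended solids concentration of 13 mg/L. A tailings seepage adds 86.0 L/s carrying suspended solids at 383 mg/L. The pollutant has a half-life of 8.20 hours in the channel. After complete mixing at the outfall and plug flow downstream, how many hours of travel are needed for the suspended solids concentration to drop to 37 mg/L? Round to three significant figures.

8.87 h

Flow-weighted average: C = (401.0·13.00 + 86.00·383.0) / 487.0 = 38150/487.0 = 78.34 mg/L.
Half-life 8.20 h → k = ln 2 / 8.20 = 0.08453 h⁻¹ = 2.029 d⁻¹.
78.34·exp(−k·t) = 37 → t = ln(78.34/37)/k = 31950 s = 8.874 h.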